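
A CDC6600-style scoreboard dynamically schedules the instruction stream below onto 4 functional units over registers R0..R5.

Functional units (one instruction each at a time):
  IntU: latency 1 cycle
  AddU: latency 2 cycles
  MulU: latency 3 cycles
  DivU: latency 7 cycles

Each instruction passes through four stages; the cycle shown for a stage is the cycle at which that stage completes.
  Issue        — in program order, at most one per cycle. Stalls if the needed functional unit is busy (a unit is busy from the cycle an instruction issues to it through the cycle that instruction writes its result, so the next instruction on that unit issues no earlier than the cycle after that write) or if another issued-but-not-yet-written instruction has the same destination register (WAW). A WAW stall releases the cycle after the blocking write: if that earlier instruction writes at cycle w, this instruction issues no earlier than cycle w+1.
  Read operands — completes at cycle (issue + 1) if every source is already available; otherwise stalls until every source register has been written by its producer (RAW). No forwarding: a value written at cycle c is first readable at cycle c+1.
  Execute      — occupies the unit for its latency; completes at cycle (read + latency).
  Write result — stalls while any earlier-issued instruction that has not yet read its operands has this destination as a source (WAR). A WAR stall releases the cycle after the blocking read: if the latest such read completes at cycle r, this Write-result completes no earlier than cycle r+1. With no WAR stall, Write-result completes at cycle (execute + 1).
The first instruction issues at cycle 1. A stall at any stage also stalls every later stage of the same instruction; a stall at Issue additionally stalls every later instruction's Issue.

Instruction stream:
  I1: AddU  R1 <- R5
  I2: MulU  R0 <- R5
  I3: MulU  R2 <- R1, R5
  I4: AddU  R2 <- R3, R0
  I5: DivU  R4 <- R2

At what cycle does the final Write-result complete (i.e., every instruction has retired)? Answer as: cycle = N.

cycle = 27

c1: I1 dispatched to AddU
c2: I1 operands ready · I2 dispatched to MulU
c3: I2 operands ready
c4: I1 complete
c5: R1←I1
c6: I2 complete
c7: R0←I2
c8: I3 dispatched to MulU
c9: I3 operands ready
c12: I3 complete
c13: R2←I3
c14: I4 dispatched to AddU
c15: I4 operands ready · I5 dispatched to DivU
c17: I4 complete
c18: R2←I4
c19: I5 operands ready
c26: I5 complete
c27: R4←I5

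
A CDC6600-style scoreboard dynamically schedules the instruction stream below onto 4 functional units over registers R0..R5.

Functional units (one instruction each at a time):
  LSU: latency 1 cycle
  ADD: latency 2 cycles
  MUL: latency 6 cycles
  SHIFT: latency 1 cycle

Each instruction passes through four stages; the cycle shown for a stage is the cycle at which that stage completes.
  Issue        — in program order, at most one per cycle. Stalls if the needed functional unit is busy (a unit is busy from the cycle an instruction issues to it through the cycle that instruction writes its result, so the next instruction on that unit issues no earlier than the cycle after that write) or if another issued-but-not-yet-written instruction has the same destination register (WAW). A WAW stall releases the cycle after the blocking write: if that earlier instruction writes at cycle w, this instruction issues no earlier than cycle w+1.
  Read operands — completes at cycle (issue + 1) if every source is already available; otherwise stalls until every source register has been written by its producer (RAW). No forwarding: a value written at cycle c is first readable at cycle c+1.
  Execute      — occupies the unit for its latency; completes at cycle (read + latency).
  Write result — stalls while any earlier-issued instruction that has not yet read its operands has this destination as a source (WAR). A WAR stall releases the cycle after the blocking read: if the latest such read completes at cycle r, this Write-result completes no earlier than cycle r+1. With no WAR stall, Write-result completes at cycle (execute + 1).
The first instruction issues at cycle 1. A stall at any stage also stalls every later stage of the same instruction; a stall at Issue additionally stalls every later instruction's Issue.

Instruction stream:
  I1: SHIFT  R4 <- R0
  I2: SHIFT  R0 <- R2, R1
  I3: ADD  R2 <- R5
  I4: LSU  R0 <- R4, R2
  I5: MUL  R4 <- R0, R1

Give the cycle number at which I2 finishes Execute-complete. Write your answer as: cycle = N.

cycle = 7

cycle 1: I1→SHIFT
cycle 2: I1 RO
cycle 3: I1 EX
cycle 4: I1 WR R4
cycle 5: I2→SHIFT
cycle 6: I2 RO · I3→ADD
cycle 7: I2 EX · I3 RO
cycle 8: I2 WR R0
cycle 9: I3 EX · I4→LSU
cycle 10: I3 WR R2 · I5→MUL
cycle 11: I4 RO
cycle 12: I4 EX
cycle 13: I4 WR R0
cycle 14: I5 RO
cycle 20: I5 EX
cycle 21: I5 WR R4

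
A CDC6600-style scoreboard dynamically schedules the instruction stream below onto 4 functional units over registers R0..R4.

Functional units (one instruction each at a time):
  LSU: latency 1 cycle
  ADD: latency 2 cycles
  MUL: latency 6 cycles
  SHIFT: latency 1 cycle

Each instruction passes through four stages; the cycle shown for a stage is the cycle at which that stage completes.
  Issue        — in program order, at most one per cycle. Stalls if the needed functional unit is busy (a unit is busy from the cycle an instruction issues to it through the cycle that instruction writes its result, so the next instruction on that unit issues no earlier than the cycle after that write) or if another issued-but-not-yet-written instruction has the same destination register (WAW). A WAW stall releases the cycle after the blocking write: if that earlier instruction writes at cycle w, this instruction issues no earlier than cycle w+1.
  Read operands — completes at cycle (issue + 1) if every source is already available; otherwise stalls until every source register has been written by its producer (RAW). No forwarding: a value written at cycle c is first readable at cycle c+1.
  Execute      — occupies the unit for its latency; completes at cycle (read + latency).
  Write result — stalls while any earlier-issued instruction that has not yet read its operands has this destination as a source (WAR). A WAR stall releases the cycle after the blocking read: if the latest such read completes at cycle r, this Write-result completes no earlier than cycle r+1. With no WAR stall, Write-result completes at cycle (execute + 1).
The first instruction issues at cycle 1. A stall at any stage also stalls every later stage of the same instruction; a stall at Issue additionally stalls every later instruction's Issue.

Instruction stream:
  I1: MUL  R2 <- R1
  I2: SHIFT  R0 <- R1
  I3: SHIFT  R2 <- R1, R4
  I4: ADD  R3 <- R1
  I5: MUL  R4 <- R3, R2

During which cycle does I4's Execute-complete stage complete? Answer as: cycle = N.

cycle = 14

I1 -> (1, 2, 8, 9)
I2 -> (2, 3, 4, 5)
I3 -> (10, 11, 12, 13)  // WAW R2: wait I1 write@9
I4 -> (11, 12, 14, 15)
I5 -> (12, 16, 22, 23)  // RAW R3: wait I4 write@15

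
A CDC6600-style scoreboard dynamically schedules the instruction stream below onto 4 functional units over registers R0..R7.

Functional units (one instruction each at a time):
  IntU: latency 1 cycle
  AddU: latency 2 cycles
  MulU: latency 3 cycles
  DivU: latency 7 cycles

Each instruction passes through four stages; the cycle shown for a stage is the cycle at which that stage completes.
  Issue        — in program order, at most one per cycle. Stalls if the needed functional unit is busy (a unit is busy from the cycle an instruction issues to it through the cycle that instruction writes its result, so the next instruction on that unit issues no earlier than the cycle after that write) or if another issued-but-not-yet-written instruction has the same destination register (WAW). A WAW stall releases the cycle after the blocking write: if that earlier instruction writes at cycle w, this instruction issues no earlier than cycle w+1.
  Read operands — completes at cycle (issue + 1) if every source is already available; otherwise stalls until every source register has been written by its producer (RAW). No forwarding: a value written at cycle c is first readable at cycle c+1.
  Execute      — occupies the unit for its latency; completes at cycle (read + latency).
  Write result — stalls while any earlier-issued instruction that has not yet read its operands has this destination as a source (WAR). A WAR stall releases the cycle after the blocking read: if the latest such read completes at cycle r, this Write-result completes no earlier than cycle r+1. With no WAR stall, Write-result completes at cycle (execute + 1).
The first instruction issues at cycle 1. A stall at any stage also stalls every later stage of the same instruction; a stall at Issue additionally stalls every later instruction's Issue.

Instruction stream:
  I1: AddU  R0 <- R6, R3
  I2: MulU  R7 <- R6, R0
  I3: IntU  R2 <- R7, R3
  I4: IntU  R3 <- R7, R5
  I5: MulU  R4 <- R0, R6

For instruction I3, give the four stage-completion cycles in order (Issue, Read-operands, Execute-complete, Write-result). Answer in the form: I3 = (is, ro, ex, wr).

I3 = (3, 11, 12, 13)

  I1 | 1 | 2 | 4 | 5
  I2 | 2 | 6 | 9 | 10   RAW R0: wait I1 write@5
  I3 | 3 | 11 | 12 | 13   RAW R7: wait I2 write@10
  I4 | 14 | 15 | 16 | 17   struct: IntU busy until I3 writes@13
  I5 | 15 | 16 | 19 | 20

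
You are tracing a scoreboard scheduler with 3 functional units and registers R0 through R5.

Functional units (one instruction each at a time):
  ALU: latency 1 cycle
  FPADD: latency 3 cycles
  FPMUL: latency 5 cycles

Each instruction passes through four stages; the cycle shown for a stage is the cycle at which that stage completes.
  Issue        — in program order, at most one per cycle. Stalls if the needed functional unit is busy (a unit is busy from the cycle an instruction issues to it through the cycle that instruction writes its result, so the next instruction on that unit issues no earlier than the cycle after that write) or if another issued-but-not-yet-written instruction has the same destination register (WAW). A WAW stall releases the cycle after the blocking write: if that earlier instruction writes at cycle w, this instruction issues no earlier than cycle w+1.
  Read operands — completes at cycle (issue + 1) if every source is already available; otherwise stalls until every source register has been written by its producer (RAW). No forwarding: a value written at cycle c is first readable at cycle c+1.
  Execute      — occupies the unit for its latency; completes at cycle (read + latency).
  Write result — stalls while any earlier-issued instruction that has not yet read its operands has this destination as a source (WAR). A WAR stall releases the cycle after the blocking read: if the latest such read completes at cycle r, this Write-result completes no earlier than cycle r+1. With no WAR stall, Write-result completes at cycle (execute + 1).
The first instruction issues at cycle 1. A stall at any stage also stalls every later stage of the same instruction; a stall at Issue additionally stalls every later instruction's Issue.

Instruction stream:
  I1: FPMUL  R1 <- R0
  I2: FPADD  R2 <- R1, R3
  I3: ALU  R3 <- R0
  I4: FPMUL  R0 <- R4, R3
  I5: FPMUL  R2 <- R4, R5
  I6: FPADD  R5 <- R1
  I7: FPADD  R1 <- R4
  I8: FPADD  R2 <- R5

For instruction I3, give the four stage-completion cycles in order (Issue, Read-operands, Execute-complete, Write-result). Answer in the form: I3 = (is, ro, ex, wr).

I3 = (3, 4, 5, 10)

t=1  I1 dispatched to FPMUL
t=2  I1 operands ready; I2 dispatched to FPADD
t=3  I3 dispatched to ALU
t=4  I3 operands ready
t=5  I3 complete
t=7  I1 complete
t=8  R1←I1
t=9  I2 operands ready; I4 dispatched to FPMUL
t=10  R3←I3
t=11  I4 operands ready
t=12  I2 complete
t=13  R2←I2
t=16  I4 complete
t=17  R0←I4
t=18  I5 dispatched to FPMUL
t=19  I5 operands ready; I6 dispatched to FPADD
t=20  I6 operands ready
t=23  I6 complete
t=24  I5 complete; R5←I6
t=25  R2←I5; I7 dispatched to FPADD
t=26  I7 operands ready
t=29  I7 complete
t=30  R1←I7
t=31  I8 dispatched to FPADD
t=32  I8 operands ready
t=35  I8 complete
t=36  R2←I8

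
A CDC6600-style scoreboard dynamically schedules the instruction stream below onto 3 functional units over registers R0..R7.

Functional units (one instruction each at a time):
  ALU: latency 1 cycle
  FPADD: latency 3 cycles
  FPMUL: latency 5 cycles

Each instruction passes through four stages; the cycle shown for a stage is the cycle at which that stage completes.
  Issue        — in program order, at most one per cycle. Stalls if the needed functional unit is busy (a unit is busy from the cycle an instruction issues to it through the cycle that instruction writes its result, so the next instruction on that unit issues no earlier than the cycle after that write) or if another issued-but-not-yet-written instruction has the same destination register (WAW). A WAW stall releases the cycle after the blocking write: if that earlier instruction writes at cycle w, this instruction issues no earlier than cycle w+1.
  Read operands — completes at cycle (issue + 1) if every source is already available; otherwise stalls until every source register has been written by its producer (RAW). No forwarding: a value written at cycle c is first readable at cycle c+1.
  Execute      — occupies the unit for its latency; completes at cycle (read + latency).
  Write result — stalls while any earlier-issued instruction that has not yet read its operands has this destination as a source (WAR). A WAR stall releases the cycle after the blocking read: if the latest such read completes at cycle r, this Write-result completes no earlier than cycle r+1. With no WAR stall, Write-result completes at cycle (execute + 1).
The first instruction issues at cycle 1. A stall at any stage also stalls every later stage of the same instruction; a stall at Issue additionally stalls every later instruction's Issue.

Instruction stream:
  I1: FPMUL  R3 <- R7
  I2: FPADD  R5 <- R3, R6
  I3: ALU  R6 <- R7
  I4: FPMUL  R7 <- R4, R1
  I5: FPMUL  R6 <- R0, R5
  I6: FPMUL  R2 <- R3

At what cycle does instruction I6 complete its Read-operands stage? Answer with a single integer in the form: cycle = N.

c1: issue I1 (FPMUL)
c2: I1 read-ops · issue I2 (FPADD)
c3: issue I3 (ALU)
c4: I3 read-ops
c5: I3 finished on ALU
c7: I1 finished on FPMUL
c8: I1→R3
c9: I2 read-ops · issue I4 (FPMUL)
c10: I3→R6 · I4 read-ops
c12: I2 finished on FPADD
c13: I2→R5
c15: I4 finished on FPMUL
c16: I4→R7
c17: issue I5 (FPMUL)
c18: I5 read-ops
c23: I5 finished on FPMUL
c24: I5→R6
c25: issue I6 (FPMUL)
c26: I6 read-ops
c31: I6 finished on FPMUL
c32: I6→R2

cycle = 26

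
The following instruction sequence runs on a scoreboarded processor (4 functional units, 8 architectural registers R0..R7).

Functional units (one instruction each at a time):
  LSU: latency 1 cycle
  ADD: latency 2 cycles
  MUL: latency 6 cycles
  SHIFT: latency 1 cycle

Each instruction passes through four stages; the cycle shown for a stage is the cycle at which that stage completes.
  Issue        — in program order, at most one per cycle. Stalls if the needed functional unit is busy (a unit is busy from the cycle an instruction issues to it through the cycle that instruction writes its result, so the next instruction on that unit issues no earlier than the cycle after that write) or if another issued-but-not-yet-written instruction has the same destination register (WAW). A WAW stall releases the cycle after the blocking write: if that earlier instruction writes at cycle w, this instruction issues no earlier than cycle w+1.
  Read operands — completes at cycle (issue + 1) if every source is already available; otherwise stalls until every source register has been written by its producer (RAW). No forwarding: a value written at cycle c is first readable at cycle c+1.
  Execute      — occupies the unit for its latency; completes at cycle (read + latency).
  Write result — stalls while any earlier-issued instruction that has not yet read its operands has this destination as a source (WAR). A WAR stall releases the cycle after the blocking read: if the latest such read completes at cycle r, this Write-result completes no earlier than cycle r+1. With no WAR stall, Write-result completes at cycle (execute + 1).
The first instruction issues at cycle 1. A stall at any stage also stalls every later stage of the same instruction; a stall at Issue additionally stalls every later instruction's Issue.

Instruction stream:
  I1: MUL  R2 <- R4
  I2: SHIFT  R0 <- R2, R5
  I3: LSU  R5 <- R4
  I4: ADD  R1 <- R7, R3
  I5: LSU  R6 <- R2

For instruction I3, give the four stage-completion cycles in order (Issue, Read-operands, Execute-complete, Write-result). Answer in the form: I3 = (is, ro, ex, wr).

c1: I1→MUL
c2: I1 RO, I2→SHIFT
c3: I3→LSU
c4: I3 RO, I4→ADD
c5: I3 EX, I4 RO
c7: I4 EX
c8: I1 EX, I4 WR R1
c9: I1 WR R2
c10: I2 RO
c11: I2 EX, I3 WR R5
c12: I2 WR R0, I5→LSU
c13: I5 RO
c14: I5 EX
c15: I5 WR R6

I3 = (3, 4, 5, 11)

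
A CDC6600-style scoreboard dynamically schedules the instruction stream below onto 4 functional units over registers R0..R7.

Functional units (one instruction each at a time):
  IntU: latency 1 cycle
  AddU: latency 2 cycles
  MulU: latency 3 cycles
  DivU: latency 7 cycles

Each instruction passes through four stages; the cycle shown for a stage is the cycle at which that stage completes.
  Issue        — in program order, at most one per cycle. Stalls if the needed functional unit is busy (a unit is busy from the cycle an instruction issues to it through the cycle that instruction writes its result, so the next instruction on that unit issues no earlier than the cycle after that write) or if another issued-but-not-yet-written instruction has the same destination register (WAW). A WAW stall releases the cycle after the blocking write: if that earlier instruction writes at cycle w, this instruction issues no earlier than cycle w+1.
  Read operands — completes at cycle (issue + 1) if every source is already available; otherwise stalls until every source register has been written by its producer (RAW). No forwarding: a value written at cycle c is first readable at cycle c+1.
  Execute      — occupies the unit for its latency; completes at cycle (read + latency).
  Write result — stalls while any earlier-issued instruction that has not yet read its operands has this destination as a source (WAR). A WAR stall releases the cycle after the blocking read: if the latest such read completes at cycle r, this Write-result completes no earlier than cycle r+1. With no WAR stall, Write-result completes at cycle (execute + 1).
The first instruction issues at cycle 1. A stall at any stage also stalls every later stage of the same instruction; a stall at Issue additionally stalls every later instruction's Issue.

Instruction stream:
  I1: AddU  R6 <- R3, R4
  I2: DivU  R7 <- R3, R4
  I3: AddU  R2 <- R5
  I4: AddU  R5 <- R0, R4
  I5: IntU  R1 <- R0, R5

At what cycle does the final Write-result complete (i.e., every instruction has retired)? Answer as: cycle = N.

cycle = 18

1) issue 1, read 2, done 4, write 5
2) issue 2, read 3, done 10, write 11
3) issue 6, read 7, done 9, write 10  <struct: AddU busy until I1 writes@5>
4) issue 11, read 12, done 14, write 15  <struct: AddU busy until I3 writes@10>
5) issue 12, read 16, done 17, write 18  <RAW R5: wait I4 write@15>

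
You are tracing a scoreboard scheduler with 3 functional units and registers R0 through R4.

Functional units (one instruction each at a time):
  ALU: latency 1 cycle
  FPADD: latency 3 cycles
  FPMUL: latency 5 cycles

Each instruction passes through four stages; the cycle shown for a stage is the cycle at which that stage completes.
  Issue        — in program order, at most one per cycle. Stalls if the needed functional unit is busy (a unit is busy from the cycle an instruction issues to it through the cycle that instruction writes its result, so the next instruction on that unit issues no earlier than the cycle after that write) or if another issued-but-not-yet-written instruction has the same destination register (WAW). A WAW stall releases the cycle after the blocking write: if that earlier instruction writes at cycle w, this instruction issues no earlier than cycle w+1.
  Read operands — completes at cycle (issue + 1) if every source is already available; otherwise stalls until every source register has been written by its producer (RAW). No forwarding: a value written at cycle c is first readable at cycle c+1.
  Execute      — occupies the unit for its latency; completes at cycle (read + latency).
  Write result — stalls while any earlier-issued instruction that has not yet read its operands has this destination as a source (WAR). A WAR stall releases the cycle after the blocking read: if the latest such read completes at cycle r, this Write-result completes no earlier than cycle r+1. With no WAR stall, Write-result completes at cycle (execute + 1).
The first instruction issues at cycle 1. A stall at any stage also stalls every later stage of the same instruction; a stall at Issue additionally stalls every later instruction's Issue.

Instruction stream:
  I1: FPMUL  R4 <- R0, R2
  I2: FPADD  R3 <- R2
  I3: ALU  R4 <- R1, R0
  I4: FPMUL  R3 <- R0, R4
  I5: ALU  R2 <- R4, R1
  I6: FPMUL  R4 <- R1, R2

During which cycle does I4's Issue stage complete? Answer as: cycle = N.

cycle 1: issue I1 (FPMUL)
cycle 2: I1 read-ops | issue I2 (FPADD)
cycle 3: I2 read-ops
cycle 6: I2 finished on FPADD
cycle 7: I1 finished on FPMUL | I2→R3
cycle 8: I1→R4
cycle 9: issue I3 (ALU)
cycle 10: I3 read-ops | issue I4 (FPMUL)
cycle 11: I3 finished on ALU
cycle 12: I3→R4
cycle 13: I4 read-ops | issue I5 (ALU)
cycle 14: I5 read-ops
cycle 15: I5 finished on ALU
cycle 16: I5→R2
cycle 18: I4 finished on FPMUL
cycle 19: I4→R3
cycle 20: issue I6 (FPMUL)
cycle 21: I6 read-ops
cycle 26: I6 finished on FPMUL
cycle 27: I6→R4

cycle = 10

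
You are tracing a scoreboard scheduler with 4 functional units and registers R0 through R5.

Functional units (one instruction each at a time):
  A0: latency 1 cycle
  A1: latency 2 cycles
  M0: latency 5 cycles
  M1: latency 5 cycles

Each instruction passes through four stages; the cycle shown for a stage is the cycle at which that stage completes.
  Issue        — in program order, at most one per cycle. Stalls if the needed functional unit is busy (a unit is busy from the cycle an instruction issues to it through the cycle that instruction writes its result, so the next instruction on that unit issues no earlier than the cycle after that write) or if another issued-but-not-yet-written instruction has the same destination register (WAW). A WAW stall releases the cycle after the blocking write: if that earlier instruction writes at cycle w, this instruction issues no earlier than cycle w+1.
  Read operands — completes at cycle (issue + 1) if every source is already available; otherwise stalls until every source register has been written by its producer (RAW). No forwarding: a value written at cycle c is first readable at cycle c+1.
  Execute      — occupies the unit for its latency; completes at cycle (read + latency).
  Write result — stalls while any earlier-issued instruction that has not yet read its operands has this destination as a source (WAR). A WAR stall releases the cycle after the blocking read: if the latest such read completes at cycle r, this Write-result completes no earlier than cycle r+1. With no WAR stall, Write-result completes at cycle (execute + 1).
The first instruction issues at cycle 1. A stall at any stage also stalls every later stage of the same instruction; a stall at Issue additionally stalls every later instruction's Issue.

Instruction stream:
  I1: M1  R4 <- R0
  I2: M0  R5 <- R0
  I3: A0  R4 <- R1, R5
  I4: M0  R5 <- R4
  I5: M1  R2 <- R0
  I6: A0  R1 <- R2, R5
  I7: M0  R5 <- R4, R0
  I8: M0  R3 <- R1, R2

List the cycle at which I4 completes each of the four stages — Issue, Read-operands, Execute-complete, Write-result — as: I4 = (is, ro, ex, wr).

I4 = (10, 13, 18, 19)

I1: IS=1 RO=2 EX=7 WR=8
I2: IS=2 RO=3 EX=8 WR=9
I3: IS=9 RO=10 EX=11 WR=12  [WAW R4: wait I1 write@8]
I4: IS=10 RO=13 EX=18 WR=19  [RAW R4: wait I3 write@12]
I5: IS=11 RO=12 EX=17 WR=18
I6: IS=13 RO=20 EX=21 WR=22  [struct: A0 busy until I3 writes@12; RAW R5: wait I4 write@19]
I7: IS=20 RO=21 EX=26 WR=27  [struct: M0 busy until I4 writes@19]
I8: IS=28 RO=29 EX=34 WR=35  [struct: M0 busy until I7 writes@27]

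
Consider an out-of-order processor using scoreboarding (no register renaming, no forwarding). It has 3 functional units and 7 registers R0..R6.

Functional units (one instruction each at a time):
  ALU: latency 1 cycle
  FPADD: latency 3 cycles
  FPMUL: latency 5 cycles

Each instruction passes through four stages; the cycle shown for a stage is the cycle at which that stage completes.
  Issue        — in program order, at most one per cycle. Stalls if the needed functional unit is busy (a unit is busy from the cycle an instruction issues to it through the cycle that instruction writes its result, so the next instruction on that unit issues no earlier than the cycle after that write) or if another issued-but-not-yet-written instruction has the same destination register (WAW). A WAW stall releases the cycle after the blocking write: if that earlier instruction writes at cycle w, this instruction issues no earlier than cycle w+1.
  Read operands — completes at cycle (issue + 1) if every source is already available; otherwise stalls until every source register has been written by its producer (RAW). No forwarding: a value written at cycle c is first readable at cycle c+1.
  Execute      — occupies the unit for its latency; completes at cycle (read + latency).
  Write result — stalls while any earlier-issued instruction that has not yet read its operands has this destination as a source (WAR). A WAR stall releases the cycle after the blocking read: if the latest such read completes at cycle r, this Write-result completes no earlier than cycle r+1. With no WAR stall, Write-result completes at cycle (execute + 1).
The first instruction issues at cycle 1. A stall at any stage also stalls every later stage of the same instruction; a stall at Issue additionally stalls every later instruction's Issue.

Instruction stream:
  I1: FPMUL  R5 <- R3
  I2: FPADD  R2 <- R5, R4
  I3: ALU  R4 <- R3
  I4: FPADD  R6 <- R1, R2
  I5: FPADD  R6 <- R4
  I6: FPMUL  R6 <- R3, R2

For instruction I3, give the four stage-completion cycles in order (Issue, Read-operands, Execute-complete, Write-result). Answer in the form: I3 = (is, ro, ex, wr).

t=1  I1 dispatched to FPMUL
t=2  I1 operands ready; I2 dispatched to FPADD
t=3  I3 dispatched to ALU
t=4  I3 operands ready
t=5  I3 complete
t=7  I1 complete
t=8  R5←I1
t=9  I2 operands ready
t=10  R4←I3
t=12  I2 complete
t=13  R2←I2
t=14  I4 dispatched to FPADD
t=15  I4 operands ready
t=18  I4 complete
t=19  R6←I4
t=20  I5 dispatched to FPADD
t=21  I5 operands ready
t=24  I5 complete
t=25  R6←I5
t=26  I6 dispatched to FPMUL
t=27  I6 operands ready
t=32  I6 complete
t=33  R6←I6

I3 = (3, 4, 5, 10)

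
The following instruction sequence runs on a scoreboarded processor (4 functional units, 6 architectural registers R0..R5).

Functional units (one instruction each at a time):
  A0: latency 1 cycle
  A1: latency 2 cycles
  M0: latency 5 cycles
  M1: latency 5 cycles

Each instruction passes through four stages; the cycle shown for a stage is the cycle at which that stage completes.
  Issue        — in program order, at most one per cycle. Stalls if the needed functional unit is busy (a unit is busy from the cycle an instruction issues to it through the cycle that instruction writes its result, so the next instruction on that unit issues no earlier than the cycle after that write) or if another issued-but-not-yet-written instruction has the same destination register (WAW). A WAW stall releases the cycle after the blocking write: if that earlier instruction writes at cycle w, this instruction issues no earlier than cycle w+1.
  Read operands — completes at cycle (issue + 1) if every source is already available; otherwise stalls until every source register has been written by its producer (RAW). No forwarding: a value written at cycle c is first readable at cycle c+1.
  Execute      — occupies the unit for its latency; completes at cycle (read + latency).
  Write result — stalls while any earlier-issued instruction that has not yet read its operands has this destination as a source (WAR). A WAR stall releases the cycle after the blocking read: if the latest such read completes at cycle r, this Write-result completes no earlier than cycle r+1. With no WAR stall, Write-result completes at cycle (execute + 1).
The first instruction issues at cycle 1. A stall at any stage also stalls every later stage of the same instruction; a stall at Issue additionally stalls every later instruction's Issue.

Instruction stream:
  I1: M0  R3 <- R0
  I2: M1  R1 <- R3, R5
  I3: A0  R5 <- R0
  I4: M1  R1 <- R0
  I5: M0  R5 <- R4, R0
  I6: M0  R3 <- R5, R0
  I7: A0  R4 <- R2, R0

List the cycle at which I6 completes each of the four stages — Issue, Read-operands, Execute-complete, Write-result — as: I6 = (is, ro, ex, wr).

I6 = (25, 26, 31, 32)

[1] I1 issues→M0
[2] I1 reads, I2 issues→M1
[3] I3 issues→A0
[4] I3 reads
[5] I3 exec-done
[7] I1 exec-done
[8] I1 writes R3
[9] I2 reads
[10] I3 writes R5
[14] I2 exec-done
[15] I2 writes R1
[16] I4 issues→M1
[17] I4 reads, I5 issues→M0
[18] I5 reads
[22] I4 exec-done
[23] I4 writes R1, I5 exec-done
[24] I5 writes R5
[25] I6 issues→M0
[26] I6 reads, I7 issues→A0
[27] I7 reads
[28] I7 exec-done
[29] I7 writes R4
[31] I6 exec-done
[32] I6 writes R3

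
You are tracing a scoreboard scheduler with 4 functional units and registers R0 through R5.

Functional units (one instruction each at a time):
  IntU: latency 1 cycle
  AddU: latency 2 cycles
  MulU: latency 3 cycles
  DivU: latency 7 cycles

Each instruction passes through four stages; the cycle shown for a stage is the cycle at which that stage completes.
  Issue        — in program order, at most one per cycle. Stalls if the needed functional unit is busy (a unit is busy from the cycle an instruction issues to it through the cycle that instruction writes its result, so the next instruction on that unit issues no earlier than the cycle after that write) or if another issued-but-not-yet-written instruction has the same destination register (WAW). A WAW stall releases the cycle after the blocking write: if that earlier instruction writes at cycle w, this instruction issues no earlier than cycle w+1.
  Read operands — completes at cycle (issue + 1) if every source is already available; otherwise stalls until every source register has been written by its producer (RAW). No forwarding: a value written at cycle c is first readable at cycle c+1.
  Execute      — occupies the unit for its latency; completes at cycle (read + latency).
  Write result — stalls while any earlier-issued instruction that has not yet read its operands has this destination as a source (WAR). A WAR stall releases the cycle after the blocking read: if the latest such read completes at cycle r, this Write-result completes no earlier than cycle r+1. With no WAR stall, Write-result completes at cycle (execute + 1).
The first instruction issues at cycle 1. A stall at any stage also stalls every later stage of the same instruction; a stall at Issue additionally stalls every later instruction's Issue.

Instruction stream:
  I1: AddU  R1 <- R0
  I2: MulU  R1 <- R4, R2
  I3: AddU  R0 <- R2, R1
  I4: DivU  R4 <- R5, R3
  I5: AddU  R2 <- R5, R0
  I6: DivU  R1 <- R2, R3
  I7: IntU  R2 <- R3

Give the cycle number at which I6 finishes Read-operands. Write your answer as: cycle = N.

cycle = 21

I1: IS=1 RO=2 EX=4 WR=5
I2: IS=6 RO=7 EX=10 WR=11  [WAW R1: wait I1 write@5]
I3: IS=7 RO=12 EX=14 WR=15  [RAW R1: wait I2 write@11]
I4: IS=8 RO=9 EX=16 WR=17
I5: IS=16 RO=17 EX=19 WR=20  [struct: AddU busy until I3 writes@15]
I6: IS=18 RO=21 EX=28 WR=29  [struct: DivU busy until I4 writes@17; RAW R2: wait I5 write@20]
I7: IS=21 RO=22 EX=23 WR=24  [WAW R2: wait I5 write@20]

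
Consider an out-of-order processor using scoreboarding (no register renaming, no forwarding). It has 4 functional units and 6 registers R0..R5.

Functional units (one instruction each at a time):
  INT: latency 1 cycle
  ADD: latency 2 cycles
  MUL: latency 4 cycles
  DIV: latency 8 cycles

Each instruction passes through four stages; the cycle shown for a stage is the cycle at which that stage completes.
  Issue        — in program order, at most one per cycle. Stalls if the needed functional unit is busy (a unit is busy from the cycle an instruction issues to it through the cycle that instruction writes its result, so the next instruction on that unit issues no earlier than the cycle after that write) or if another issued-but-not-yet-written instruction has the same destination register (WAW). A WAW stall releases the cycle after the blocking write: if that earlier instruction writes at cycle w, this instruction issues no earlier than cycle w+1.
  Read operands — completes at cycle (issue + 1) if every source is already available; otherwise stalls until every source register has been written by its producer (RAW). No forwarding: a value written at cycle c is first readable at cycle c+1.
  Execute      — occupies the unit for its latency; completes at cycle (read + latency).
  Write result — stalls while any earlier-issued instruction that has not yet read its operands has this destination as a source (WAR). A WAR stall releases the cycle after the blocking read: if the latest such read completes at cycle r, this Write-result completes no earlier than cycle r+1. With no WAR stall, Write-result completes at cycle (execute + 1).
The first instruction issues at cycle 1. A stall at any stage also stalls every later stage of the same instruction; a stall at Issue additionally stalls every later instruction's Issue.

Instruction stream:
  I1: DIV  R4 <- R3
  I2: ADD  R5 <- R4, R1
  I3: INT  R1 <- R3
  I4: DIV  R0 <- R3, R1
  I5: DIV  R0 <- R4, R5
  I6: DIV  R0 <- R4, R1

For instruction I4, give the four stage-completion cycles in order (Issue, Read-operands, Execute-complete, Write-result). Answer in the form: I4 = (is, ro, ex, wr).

I1 -> (1, 2, 10, 11)
I2 -> (2, 12, 14, 15)  // RAW R4: wait I1 write@11
I3 -> (3, 4, 5, 13)  // WAR R1: wait I2 read@12
I4 -> (12, 14, 22, 23)  // struct: DIV busy until I1 writes@11, RAW R1: wait I3 write@13
I5 -> (24, 25, 33, 34)  // struct: DIV busy until I4 writes@23
I6 -> (35, 36, 44, 45)  // struct: DIV busy until I5 writes@34

I4 = (12, 14, 22, 23)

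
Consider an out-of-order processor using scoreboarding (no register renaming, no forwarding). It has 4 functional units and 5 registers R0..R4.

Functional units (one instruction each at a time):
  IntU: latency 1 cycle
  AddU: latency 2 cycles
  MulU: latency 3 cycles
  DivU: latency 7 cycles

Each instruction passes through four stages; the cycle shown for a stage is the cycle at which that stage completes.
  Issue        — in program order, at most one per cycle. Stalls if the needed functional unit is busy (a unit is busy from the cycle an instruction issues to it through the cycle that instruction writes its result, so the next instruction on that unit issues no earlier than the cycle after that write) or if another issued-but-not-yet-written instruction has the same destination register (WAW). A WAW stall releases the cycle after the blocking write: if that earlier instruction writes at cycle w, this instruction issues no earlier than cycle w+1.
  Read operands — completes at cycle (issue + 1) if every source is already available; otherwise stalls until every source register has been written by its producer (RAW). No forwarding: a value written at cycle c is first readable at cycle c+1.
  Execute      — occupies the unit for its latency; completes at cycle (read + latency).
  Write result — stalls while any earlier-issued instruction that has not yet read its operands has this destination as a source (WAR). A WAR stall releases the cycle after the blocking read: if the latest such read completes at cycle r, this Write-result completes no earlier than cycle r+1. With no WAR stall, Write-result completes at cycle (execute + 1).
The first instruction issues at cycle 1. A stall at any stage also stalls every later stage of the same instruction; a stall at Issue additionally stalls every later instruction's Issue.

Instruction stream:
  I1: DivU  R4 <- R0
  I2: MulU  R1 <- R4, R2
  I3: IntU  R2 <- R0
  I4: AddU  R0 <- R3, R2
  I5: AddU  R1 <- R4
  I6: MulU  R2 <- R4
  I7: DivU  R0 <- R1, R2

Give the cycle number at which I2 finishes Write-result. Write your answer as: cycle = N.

c1: I1 dispatched to DivU
c2: I1 operands ready; I2 dispatched to MulU
c3: I3 dispatched to IntU
c4: I3 operands ready; I4 dispatched to AddU
c5: I3 complete
c9: I1 complete
c10: R4←I1
c11: I2 operands ready
c12: R2←I3
c13: I4 operands ready
c14: I2 complete
c15: R1←I2; I4 complete
c16: R0←I4
c17: I5 dispatched to AddU
c18: I5 operands ready; I6 dispatched to MulU
c19: I6 operands ready; I7 dispatched to DivU
c20: I5 complete
c21: R1←I5
c22: I6 complete
c23: R2←I6
c24: I7 operands ready
c31: I7 complete
c32: R0←I7

cycle = 15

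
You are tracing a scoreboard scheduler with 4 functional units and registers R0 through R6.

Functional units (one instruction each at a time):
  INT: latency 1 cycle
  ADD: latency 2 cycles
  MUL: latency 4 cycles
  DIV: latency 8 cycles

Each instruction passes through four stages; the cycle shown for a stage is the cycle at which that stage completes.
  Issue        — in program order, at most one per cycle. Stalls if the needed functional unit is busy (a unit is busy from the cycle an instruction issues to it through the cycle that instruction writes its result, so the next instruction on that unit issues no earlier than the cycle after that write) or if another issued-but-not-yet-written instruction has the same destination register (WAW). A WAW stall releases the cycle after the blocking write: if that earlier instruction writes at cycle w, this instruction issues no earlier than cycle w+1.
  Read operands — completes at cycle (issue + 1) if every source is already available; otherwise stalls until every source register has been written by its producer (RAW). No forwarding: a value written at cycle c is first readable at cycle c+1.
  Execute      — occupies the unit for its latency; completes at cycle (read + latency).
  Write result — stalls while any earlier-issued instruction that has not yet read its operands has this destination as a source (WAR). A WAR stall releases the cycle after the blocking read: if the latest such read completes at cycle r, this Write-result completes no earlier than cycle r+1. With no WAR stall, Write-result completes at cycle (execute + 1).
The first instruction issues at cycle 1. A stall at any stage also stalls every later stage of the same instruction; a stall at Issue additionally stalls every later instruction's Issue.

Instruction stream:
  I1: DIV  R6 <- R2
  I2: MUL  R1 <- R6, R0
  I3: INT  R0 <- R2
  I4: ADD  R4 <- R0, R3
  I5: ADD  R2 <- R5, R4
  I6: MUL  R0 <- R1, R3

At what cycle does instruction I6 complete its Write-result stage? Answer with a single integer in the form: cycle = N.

cycle = 25

t=1  I1 dispatched to DIV
t=2  I1 operands ready | I2 dispatched to MUL
t=3  I3 dispatched to INT
t=4  I3 operands ready | I4 dispatched to ADD
t=5  I3 complete
t=10  I1 complete
t=11  R6←I1
t=12  I2 operands ready
t=13  R0←I3
t=14  I4 operands ready
t=16  I2 complete | I4 complete
t=17  R1←I2 | R4←I4
t=18  I5 dispatched to ADD
t=19  I5 operands ready | I6 dispatched to MUL
t=20  I6 operands ready
t=21  I5 complete
t=22  R2←I5
t=24  I6 complete
t=25  R0←I6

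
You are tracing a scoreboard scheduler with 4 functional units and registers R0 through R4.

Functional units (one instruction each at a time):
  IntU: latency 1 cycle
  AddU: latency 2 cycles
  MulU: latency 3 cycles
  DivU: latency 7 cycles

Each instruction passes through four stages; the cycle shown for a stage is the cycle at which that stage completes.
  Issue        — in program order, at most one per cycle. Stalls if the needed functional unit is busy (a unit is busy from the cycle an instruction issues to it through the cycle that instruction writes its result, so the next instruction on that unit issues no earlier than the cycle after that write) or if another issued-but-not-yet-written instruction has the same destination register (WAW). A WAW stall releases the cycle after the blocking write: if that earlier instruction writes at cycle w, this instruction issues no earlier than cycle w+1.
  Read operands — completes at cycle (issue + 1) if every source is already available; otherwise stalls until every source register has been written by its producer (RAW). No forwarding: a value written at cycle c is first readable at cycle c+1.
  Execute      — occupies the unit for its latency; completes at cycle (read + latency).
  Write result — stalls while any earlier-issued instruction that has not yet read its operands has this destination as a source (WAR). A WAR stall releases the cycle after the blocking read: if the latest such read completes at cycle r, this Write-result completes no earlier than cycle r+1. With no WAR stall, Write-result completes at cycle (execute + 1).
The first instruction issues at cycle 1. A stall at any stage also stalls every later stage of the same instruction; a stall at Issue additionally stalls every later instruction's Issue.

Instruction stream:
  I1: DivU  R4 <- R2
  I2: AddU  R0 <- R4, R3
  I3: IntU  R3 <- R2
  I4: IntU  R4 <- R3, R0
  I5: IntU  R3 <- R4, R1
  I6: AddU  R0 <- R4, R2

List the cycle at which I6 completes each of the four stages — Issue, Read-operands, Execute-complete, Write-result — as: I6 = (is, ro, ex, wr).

I6 = (19, 20, 22, 23)

I1: IS=1 RO=2 EX=9 WR=10
I2: IS=2 RO=11 EX=13 WR=14  [RAW R4: wait I1 write@10]
I3: IS=3 RO=4 EX=5 WR=12  [WAR R3: wait I2 read@11]
I4: IS=13 RO=15 EX=16 WR=17  [struct: IntU busy until I3 writes@12; RAW R0: wait I2 write@14]
I5: IS=18 RO=19 EX=20 WR=21  [struct: IntU busy until I4 writes@17]
I6: IS=19 RO=20 EX=22 WR=23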